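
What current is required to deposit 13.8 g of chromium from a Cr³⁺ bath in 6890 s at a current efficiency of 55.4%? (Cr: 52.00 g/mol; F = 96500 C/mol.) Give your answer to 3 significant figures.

20.1 A

n(Cr) = 13.8 / 52.00 = 0.2654 mol
Cr³⁺ + 3e⁻ → Cr, so n(e⁻) = 3 × 0.2654 = 0.7962 mol
Q = 0.7962 × 96500 / 0.554 = 1.387×10^5 C
I = Q / t = 1.387×10^5 / 6890 s = 20.1 A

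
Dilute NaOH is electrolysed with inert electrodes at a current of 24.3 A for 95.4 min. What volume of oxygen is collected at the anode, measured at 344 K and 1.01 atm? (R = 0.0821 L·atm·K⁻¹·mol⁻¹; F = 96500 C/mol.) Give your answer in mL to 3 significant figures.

Q = 24.3 A × 5724 s = 1.391×10^5 C
n(e⁻) = 1.391×10^5 / 96500 = 1.441 mol
2H₂O → O₂ + 4H⁺ + 4e⁻, so n(O₂) = 1.441 / 4 = 0.3603 mol
V = nRT/P = 0.3603 × 0.0821 × 344 / 1.01 = 10.07 L
= 10100 mL

10100 mL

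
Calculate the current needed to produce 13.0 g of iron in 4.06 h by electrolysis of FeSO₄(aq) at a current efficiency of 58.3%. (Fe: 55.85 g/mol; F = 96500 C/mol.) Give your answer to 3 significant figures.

n(Fe) = 13.0 / 55.85 = 0.2328 mol
Fe²⁺ + 2e⁻ → Fe, so n(e⁻) = 2 × 0.2328 = 0.4656 mol
Q = 0.4656 × 96500 / 0.583 = 77070 C
I = Q / t = 77070 / 14616 s = 5.27 A

5.27 A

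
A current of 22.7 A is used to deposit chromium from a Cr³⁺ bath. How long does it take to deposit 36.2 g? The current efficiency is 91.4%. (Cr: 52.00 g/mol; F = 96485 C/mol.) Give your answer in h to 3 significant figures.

n(Cr) = 36.2 / 52.00 = 0.6962 mol
Cr³⁺ + 3e⁻ → Cr, so n(e⁻) = 3 × 0.6962 = 2.089 mol
Q = 2.089 × 96485 / 0.914 = 2.205×10^5 C
t = Q / I = 2.205×10^5 / 22.7 = 9714 s = 2.70 h

2.70 h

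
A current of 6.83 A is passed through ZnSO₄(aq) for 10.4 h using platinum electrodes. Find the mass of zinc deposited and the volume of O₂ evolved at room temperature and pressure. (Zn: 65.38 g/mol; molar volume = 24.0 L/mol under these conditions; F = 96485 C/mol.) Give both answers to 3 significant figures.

Q = 6.83 × 37440 = 2.557×10^5 C; n(e⁻) = 2.557×10^5 / 96485 = 2.650 mol
Cathode: Zn²⁺ + 2e⁻ → Zn → n(Zn) = 2.650/2 = 1.325 mol → 86.6 g
Anode: 2H₂O → O₂ + 4H⁺ + 4e⁻ → n(O₂) = 2.650/4 = 0.6625 mol → 15.9 L

86.6 g Zn; 15.9 L O₂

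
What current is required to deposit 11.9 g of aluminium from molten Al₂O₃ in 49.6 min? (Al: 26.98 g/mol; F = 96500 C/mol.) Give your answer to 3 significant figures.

42.9 A

n(Al) = 11.9 / 26.98 = 0.4411 mol
Al³⁺ + 3e⁻ → Al, so n(e⁻) = 3 × 0.4411 = 1.323 mol
Q = 1.323 × 96500 = 1.277×10^5 C
I = Q / t = 1.277×10^5 / 2976 s = 42.9 A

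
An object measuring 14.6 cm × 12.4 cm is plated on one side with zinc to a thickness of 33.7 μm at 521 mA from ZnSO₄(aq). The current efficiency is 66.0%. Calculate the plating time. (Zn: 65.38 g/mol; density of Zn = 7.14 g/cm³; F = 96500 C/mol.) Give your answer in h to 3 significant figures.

10.4 h

Plated area = 14.6 × 12.4 = 181.0 cm²
Volume = 181.0 × 33.7×10⁻⁴ cm = 0.6100 cm³
m(Zn) = 0.6100 × 7.14 = 4.355 g
n(Zn) = 4.355 / 65.38 = 0.06661 mol; n(e⁻) = 2 × 0.06661 = 0.1332 mol
Q = 0.1332 × 96500 / 0.660 = 19480 C
t = 19480 / 0.521 = 37390 s = 10.4 h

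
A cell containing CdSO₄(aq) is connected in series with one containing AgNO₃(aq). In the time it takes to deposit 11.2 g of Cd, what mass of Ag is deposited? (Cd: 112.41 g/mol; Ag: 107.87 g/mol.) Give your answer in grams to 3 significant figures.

21.5 g

n(Cd) = 11.2 / 112.41 = 0.09964 mol
Cd²⁺ + 2e⁻ → Cd, so n(e⁻) = 2 × 0.09964 = 0.1993 mol
Since the cells are in series, n(e⁻) in the Ag cell is also 0.1993 mol.
Ag⁺ + e⁻ → Ag, so n(Ag) = 0.1993 mol
m(Ag) = 0.1993 × 107.87 = 21.5 g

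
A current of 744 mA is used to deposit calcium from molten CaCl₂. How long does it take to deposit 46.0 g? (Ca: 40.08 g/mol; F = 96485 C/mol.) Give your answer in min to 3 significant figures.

4960 min

n(Ca) = 46.0 / 40.08 = 1.148 mol
Ca²⁺ + 2e⁻ → Ca, so n(e⁻) = 2 × 1.148 = 2.296 mol
Q = 2.296 × 96485 = 2.215×10^5 C
t = Q / I = 2.215×10^5 / 0.744 = 2.977×10^5 s = 4960 min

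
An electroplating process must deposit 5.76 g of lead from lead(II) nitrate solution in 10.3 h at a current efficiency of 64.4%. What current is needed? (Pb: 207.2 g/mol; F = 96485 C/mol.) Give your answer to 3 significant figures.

0.225 A

n(Pb) = 5.76 / 207.2 = 0.02780 mol
Pb²⁺ + 2e⁻ → Pb, so n(e⁻) = 2 × 0.02780 = 0.05560 mol
Q = 0.05560 × 96485 / 0.644 = 8330 C
I = Q / t = 8330 / 37080 s = 0.225 A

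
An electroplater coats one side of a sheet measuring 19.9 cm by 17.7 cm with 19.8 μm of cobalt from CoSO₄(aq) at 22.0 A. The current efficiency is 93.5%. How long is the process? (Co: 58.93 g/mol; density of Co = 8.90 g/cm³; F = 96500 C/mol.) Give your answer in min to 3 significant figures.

Plated area = 19.9 × 17.7 = 352.2 cm²
Volume = 352.2 × 19.8×10⁻⁴ cm = 0.6974 cm³
m(Co) = 0.6974 × 8.90 = 6.207 g
n(Co) = 6.207 / 58.93 = 0.1053 mol; n(e⁻) = 2 × 0.1053 = 0.2106 mol
Q = 0.2106 × 96500 / 0.935 = 21740 C
t = 21740 / 22.0 = 988.2 s = 16.5 min

16.5 min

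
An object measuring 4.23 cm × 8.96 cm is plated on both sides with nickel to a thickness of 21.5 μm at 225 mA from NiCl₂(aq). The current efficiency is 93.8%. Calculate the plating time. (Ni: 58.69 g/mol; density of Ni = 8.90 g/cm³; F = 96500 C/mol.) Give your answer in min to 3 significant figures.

377 min

Plated area = 2 × 4.23 × 8.96 = 75.80 cm²
Volume = 75.80 × 21.5×10⁻⁴ cm = 0.1630 cm³
m(Ni) = 0.1630 × 8.90 = 1.451 g
n(Ni) = 1.451 / 58.69 = 0.02472 mol; n(e⁻) = 2 × 0.02472 = 0.04944 mol
Q = 0.04944 × 96500 / 0.938 = 5086 C
t = 5086 / 0.225 = 22600 s = 377 min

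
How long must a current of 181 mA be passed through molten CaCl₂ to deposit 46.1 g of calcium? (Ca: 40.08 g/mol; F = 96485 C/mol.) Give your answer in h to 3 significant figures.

n(Ca) = 46.1 / 40.08 = 1.150 mol
Ca²⁺ + 2e⁻ → Ca, so n(e⁻) = 2 × 1.150 = 2.300 mol
Q = 2.300 × 96485 = 2.219×10^5 C
t = Q / I = 2.219×10^5 / 0.181 = 1.226×10^6 s = 341 h

341 h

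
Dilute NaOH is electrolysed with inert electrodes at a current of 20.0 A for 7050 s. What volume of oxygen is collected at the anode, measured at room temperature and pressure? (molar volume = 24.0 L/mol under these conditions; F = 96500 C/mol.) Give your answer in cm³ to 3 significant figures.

8770 cm³

Charge passed = 20.0 × 7050 = 1.410×10^5 C
n(e⁻) = Q/F = 1.410×10^5/96500 = 1.461 mol
2H₂O → O₂ + 4H⁺ + 4e⁻, so n(O₂) = 1.461 / 4 = 0.3653 mol
V = 0.3653 × 24.0 = 8.767 L
= 8770 cm³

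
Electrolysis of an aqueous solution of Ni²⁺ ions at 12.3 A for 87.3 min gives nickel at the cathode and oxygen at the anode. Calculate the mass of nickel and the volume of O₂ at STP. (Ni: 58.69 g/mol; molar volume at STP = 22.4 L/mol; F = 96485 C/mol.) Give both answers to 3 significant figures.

Q = 12.3 × 5238 = 64430 C; n(e⁻) = 64430 / 96485 = 0.6678 mol
Cathode: Ni²⁺ + 2e⁻ → Ni → n(Ni) = 0.6678/2 = 0.3339 mol → 19.6 g
Anode: 2H₂O → O₂ + 4H⁺ + 4e⁻ → n(O₂) = 0.6678/4 = 0.1670 mol → 3.74 L

19.6 g Ni; 3.74 L O₂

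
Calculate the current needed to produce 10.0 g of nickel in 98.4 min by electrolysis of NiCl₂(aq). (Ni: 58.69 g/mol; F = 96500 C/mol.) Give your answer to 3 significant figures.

n(Ni) = 10.0 / 58.69 = 0.1704 mol
Ni²⁺ + 2e⁻ → Ni, so n(e⁻) = 2 × 0.1704 = 0.3408 mol
Q = 0.3408 × 96500 = 32890 C
I = Q / t = 32890 / 5904 s = 5.57 A

5.57 A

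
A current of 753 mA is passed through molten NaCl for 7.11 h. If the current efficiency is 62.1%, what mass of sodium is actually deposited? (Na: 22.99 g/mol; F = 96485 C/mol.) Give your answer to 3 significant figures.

2.85 g

Q = 0.753 × 25596 = 19270 C
n(e⁻) = 19270 / 96485 = 0.1997 mol
Na⁺ + e⁻ → Na, so theoretical m(Na) = 0.1997 × 22.99 = 4.591 g
Actual mass = 62.1% × 4.591 = 2.85 g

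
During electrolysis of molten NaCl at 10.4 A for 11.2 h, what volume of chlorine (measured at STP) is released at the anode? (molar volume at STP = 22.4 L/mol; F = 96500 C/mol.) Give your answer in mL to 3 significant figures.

48700 mL

Charge passed = 10.4 × 40320 = 4.193×10^5 C
n(e⁻) = Q/F = 4.193×10^5/96500 = 4.345 mol
2Cl⁻ → Cl₂ + 2e⁻, so n(Cl₂) = 4.345 / 2 = 2.173 mol
V = 2.173 × 22.4 = 48.68 L
= 48700 mL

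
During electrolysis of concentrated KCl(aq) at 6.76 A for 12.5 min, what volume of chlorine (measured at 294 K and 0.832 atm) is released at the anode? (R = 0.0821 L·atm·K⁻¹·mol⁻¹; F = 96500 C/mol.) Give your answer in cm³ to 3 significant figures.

762 cm³

Q = 6.76 A × 750 s = 5070 C
n(e⁻) = 5070 / 96500 = 0.05254 mol
2Cl⁻ → Cl₂ + 2e⁻, so n(Cl₂) = 0.05254 / 2 = 0.02627 mol
V = nRT/P = 0.02627 × 0.0821 × 294 / 0.832 = 0.7621 L
= 762 cm³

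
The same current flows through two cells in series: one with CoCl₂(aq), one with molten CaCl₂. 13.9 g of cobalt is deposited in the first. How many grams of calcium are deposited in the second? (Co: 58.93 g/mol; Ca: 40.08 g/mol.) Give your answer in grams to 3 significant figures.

n(Co) = 13.9 / 58.93 = 0.2359 mol
Co²⁺ + 2e⁻ → Co, so n(e⁻) = 2 × 0.2359 = 0.4718 mol
The cells are in series, so the same charge (and hence the same n(e⁻) = 0.4718 mol) passes through both.
Ca²⁺ + 2e⁻ → Ca, so n(Ca) = 0.4718 / 2 = 0.2359 mol
m(Ca) = 0.2359 × 40.08 = 9.45 g

9.45 g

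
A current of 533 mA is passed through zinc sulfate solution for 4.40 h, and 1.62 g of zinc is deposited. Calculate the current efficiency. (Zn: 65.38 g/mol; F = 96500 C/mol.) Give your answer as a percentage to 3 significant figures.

Q = 0.533 × 15840 = 8443 C
n(e⁻) = 8443 / 96500 = 0.08749 mol
Zn²⁺ + 2e⁻ → Zn, so theoretical n(Zn) = 0.04375 mol → 2.860 g
Efficiency = 1.62 / 2.860 = 0.5664 = 56.6%

56.6%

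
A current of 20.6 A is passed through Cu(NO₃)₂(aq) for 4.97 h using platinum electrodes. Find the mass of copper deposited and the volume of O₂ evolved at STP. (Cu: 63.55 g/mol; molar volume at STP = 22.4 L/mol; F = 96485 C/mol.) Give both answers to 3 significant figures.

121 g Cu; 21.4 L O₂

Q = 20.6 × 17892 = 3.686×10^5 C; n(e⁻) = 3.686×10^5 / 96485 = 3.820 mol
Cathode: Cu²⁺ + 2e⁻ → Cu → n(Cu) = 3.820/2 = 1.910 mol → 121 g
Anode: 2H₂O → O₂ + 4H⁺ + 4e⁻ → n(O₂) = 3.820/4 = 0.9550 mol → 21.4 L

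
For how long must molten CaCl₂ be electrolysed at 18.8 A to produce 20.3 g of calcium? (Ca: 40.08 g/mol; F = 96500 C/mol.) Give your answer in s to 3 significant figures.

5200 s

n(Ca) = 20.3 / 40.08 = 0.5065 mol
Ca²⁺ + 2e⁻ → Ca, so n(e⁻) = 2 × 0.5065 = 1.013 mol
Q = 1.013 × 96500 = 97750 C
t = Q / I = 97750 / 18.8 = 5199 s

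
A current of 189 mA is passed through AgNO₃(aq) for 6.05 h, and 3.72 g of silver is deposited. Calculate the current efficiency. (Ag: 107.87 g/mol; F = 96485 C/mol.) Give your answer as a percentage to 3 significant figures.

Q = 0.189 × 21780 = 4116 C
n(e⁻) = 4116 / 96485 = 0.04266 mol
Ag⁺ + e⁻ → Ag, so theoretical n(Ag) = 0.04266 mol → 4.602 g
Efficiency = 3.72 / 4.602 = 0.8083 = 80.8%

80.8%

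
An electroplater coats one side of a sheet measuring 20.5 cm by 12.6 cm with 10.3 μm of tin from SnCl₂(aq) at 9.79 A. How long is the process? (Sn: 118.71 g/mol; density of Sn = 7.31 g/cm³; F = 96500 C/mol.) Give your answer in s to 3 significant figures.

Plated area = 20.5 × 12.6 = 258.3 cm²
Volume = 258.3 × 10.3×10⁻⁴ cm = 0.2660 cm³
m(Sn) = 0.2660 × 7.31 = 1.944 g
n(Sn) = 1.944 / 118.71 = 0.01638 mol; n(e⁻) = 2 × 0.01638 = 0.03276 mol
Q = 0.03276 × 96500 = 3161 C
t = 3161 / 9.79 = 322.9 s

323 s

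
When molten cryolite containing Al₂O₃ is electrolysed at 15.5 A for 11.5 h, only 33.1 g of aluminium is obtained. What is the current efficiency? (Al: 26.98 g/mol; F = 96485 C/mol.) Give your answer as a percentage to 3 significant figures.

Q = 15.5 × 41400 = 6.417×10^5 C
n(e⁻) = 6.417×10^5 / 96485 = 6.651 mol
Al³⁺ + 3e⁻ → Al, so theoretical n(Al) = 2.217 mol → 59.81 g
Efficiency = 33.1 / 59.81 = 0.5534 = 55.3%

55.3%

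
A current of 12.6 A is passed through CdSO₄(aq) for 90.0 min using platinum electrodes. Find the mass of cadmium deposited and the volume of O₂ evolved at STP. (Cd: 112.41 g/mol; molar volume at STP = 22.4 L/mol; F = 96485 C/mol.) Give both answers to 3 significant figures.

Q = 12.6 × 5400 = 68040 C; n(e⁻) = 68040 / 96485 = 0.7052 mol
Cathode: Cd²⁺ + 2e⁻ → Cd → n(Cd) = 0.7052/2 = 0.3526 mol → 39.6 g
Anode: 2H₂O → O₂ + 4H⁺ + 4e⁻ → n(O₂) = 0.7052/4 = 0.1763 mol → 3.95 L

39.6 g Cd; 3.95 L O₂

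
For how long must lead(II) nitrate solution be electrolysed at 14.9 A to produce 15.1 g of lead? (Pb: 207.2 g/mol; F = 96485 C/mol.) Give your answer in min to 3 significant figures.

n(Pb) = 15.1 / 207.2 = 0.07288 mol
Pb²⁺ + 2e⁻ → Pb, so n(e⁻) = 2 × 0.07288 = 0.1458 mol
Q = 0.1458 × 96485 = 14070 C
t = Q / I = 14070 / 14.9 = 944.3 s = 15.7 min

15.7 min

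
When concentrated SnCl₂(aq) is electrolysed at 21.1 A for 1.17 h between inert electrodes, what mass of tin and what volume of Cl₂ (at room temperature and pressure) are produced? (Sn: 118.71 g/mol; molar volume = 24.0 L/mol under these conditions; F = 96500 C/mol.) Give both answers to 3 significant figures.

Q = 21.1 × 4212 = 88870 C; n(e⁻) = 88870 / 96500 = 0.9209 mol
Cathode: Sn²⁺ + 2e⁻ → Sn → n(Sn) = 0.9209/2 = 0.4605 mol → 54.7 g
Anode: 2Cl⁻ → Cl₂ + 2e⁻ → n(Cl₂) = 0.9209/2 = 0.4605 mol → 11.1 L

54.7 g Sn; 11.1 L Cl₂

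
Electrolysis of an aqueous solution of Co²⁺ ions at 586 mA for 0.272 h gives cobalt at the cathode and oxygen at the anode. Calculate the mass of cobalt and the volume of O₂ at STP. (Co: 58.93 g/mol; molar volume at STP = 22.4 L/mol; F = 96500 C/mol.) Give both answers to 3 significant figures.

Q = 0.586 × 979.2 = 573.8 C; n(e⁻) = 573.8 / 96500 = 0.005946 mol
Cathode: Co²⁺ + 2e⁻ → Co → n(Co) = 0.005946/2 = 0.002973 mol → 0.175 g
Anode: 2H₂O → O₂ + 4H⁺ + 4e⁻ → n(O₂) = 0.005946/4 = 0.001487 mol → 0.0333 L

0.175 g Co; 0.0333 L O₂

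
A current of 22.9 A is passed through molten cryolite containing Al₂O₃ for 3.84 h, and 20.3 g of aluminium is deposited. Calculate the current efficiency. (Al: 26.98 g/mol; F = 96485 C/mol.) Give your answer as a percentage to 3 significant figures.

Q = 22.9 × 13824 = 3.166×10^5 C
n(e⁻) = 3.166×10^5 / 96485 = 3.281 mol
Al³⁺ + 3e⁻ → Al, so theoretical n(Al) = 1.094 mol → 29.52 g
Efficiency = 20.3 / 29.52 = 0.6877 = 68.8%

68.8%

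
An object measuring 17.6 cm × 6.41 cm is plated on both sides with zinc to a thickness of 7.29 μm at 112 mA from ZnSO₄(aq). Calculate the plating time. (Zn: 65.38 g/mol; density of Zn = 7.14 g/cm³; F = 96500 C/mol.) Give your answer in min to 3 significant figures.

Plated area = 2 × 17.6 × 6.41 = 225.6 cm²
Volume = 225.6 × 7.29×10⁻⁴ cm = 0.1645 cm³
m(Zn) = 0.1645 × 7.14 = 1.175 g
n(Zn) = 1.175 / 65.38 = 0.01797 mol; n(e⁻) = 2 × 0.01797 = 0.03594 mol
Q = 0.03594 × 96500 = 3468 C
t = 3468 / 0.112 = 30960 s = 516 min

516 min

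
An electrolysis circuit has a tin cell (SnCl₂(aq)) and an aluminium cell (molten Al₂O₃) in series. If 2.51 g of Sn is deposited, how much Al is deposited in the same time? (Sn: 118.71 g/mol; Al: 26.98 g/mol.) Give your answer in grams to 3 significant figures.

0.380 g

n(Sn) = 2.51 / 118.71 = 0.02114 mol
Sn²⁺ + 2e⁻ → Sn, so n(e⁻) = 2 × 0.02114 = 0.04228 mol
Same current for the same time ⇒ same n(e⁻) = 0.04228 mol in both cells.
Al³⁺ + 3e⁻ → Al, so n(Al) = 0.04228 / 3 = 0.01409 mol
m(Al) = 0.01409 × 26.98 = 0.380 g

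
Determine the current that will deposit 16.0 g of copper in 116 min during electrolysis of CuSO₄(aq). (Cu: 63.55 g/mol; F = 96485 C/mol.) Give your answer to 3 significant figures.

n(Cu) = 16.0 / 63.55 = 0.2518 mol
Cu²⁺ + 2e⁻ → Cu, so n(e⁻) = 2 × 0.2518 = 0.5036 mol
Q = 0.5036 × 96485 = 48590 C
I = Q / t = 48590 / 6960 s = 6.98 A

6.98 A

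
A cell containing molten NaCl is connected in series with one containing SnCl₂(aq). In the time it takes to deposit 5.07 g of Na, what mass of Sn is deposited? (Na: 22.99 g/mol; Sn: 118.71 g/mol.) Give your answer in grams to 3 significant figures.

n(Na) = 5.07 / 22.99 = 0.2205 mol
Na⁺ + e⁻ → Na, so n(e⁻) = 0.2205 mol
Since the cells are in series, n(e⁻) in the Sn cell is also 0.2205 mol.
Sn²⁺ + 2e⁻ → Sn, so n(Sn) = 0.2205 / 2 = 0.1103 mol
m(Sn) = 0.1103 × 118.71 = 13.1 g

13.1 g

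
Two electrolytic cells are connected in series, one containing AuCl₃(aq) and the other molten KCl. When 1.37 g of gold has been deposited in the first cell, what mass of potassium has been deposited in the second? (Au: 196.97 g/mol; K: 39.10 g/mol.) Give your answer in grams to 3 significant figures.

n(Au) = 1.37 / 196.97 = 0.006955 mol
Au³⁺ + 3e⁻ → Au, so n(e⁻) = 3 × 0.006955 = 0.02087 mol
Same current for the same time ⇒ same n(e⁻) = 0.02087 mol in both cells.
K⁺ + e⁻ → K, so n(K) = 0.02087 mol
m(K) = 0.02087 × 39.10 = 0.816 g

0.816 g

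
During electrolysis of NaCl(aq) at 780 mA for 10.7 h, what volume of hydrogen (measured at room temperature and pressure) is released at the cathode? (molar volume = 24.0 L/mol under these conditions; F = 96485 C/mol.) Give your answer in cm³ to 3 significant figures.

Q = It = 0.780 × 38520 = 30050 C
n(e⁻) = Q/F = 30050/96485 = 0.3114 mol
2H⁺ + 2e⁻ → H₂, so n(H₂) = 0.3114 / 2 = 0.1557 mol
V = 0.1557 × 24.0 = 3.737 L
= 3740 cm³

3740 cm³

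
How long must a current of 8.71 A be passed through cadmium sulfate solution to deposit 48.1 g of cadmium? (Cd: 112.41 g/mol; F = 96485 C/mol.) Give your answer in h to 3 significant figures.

n(Cd) = 48.1 / 112.41 = 0.4279 mol
Cd²⁺ + 2e⁻ → Cd, so n(e⁻) = 2 × 0.4279 = 0.8558 mol
Q = 0.8558 × 96485 = 82570 C
t = Q / I = 82570 / 8.71 = 9480 s = 2.63 h

2.63 h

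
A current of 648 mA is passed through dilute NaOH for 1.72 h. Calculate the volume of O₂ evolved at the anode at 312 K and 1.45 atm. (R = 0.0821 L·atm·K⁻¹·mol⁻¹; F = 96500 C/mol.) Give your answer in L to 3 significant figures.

Charge passed = 0.648 × 6192 = 4012 C
n(e⁻) = 4012 / 96500 = 0.04158 mol
2H₂O → O₂ + 4H⁺ + 4e⁻, so n(O₂) = 0.04158 / 4 = 0.01040 mol
V = nRT/P = 0.01040 × 0.0821 × 312 / 1.45 = 0.1837 L

0.184 L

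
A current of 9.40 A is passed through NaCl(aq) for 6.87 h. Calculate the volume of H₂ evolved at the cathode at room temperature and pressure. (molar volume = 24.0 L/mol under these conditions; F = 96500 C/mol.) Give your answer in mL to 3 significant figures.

28900 mL

Q = 9.40 A × 24732 s = 2.325×10^5 C
Moles of electrons = 2.325×10^5 / 96500 = 2.409 mol
2H⁺ + 2e⁻ → H₂, so n(H₂) = 2.409 / 2 = 1.205 mol
V = 1.205 × 24.0 = 28.92 L
= 28900 mL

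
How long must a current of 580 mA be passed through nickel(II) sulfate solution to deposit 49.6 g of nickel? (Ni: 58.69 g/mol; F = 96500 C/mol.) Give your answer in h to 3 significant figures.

78.1 h

n(Ni) = 49.6 / 58.69 = 0.8451 mol
Ni²⁺ + 2e⁻ → Ni, so n(e⁻) = 2 × 0.8451 = 1.690 mol
Q = 1.690 × 96500 = 1.631×10^5 C
t = Q / I = 1.631×10^5 / 0.580 = 2.812×10^5 s = 78.1 h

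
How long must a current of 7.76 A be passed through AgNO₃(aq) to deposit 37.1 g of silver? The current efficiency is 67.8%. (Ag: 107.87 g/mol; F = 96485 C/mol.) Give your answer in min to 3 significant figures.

105 min

n(Ag) = 37.1 / 107.87 = 0.3439 mol
Ag⁺ + e⁻ → Ag, so n(e⁻) = 0.3439 mol
Q = 0.3439 × 96485 / 0.678 = 48940 C
t = Q / I = 48940 / 7.76 = 6307 s = 105 min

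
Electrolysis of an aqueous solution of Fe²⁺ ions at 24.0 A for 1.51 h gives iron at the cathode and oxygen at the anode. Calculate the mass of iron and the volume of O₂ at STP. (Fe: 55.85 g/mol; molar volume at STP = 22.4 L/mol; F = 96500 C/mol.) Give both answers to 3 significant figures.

Q = 24.0 × 5436 = 1.305×10^5 C; n(e⁻) = 1.305×10^5 / 96500 = 1.352 mol
Cathode: Fe²⁺ + 2e⁻ → Fe → n(Fe) = 1.352/2 = 0.6760 mol → 37.8 g
Anode: 2H₂O → O₂ + 4H⁺ + 4e⁻ → n(O₂) = 1.352/4 = 0.3380 mol → 7.57 L

37.8 g Fe; 7.57 L O₂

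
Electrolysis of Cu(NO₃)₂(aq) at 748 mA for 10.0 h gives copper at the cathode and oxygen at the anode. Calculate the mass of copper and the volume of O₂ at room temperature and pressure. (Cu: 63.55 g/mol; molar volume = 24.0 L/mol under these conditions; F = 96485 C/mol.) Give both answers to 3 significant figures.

Q = 0.748 × 36000 = 26930 C; n(e⁻) = 26930 / 96485 = 0.2791 mol
Cathode: Cu²⁺ + 2e⁻ → Cu → n(Cu) = 0.2791/2 = 0.1396 mol → 8.87 g
Anode: 2H₂O → O₂ + 4H⁺ + 4e⁻ → n(O₂) = 0.2791/4 = 0.06978 mol → 1.67 L

8.87 g Cu; 1.67 L O₂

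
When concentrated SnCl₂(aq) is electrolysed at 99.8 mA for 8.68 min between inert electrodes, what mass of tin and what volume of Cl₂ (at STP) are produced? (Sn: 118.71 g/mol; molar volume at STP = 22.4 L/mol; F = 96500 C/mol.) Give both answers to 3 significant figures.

Q = 0.0998 × 520.8 = 51.98 C; n(e⁻) = 51.98 / 96500 = 5.387×10^-4 mol
Cathode: Sn²⁺ + 2e⁻ → Sn → n(Sn) = 5.387×10^-4/2 = 2.694×10^-4 mol → 0.0320 g
Anode: 2Cl⁻ → Cl₂ + 2e⁻ → n(Cl₂) = 5.387×10^-4/2 = 2.694×10^-4 mol → 0.00603 L

0.0320 g Sn; 0.00603 L Cl₂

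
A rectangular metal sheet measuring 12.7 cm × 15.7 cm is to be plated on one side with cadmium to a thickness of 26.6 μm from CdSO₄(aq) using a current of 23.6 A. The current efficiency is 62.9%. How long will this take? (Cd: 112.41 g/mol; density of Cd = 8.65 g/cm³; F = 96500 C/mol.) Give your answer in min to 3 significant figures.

Plated area = 12.7 × 15.7 = 199.4 cm²
Volume = 199.4 × 26.6×10⁻⁴ cm = 0.5304 cm³
m(Cd) = 0.5304 × 8.65 = 4.588 g
n(Cd) = 4.588 / 112.41 = 0.04081 mol; n(e⁻) = 2 × 0.04081 = 0.08162 mol
Q = 0.08162 × 96500 / 0.629 = 12520 C
t = 12520 / 23.6 = 530.5 s = 8.84 min

8.84 min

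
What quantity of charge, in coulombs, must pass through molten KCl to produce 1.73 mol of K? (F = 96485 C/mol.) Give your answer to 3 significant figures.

K⁺ + e⁻ → K, so n(e⁻) = 1 × 1.73 = 1.730 mol
Q = 1.730 × 96485 = 1.669×10^5 C

1.67×10^5 C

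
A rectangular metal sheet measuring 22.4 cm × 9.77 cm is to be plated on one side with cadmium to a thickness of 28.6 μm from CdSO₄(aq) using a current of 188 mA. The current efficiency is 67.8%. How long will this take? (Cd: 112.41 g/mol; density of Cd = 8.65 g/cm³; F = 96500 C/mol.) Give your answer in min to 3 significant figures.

1220 min

Plated area = 22.4 × 9.77 = 218.8 cm²
Volume = 218.8 × 28.6×10⁻⁴ cm = 0.6258 cm³
m(Cd) = 0.6258 × 8.65 = 5.413 g
n(Cd) = 5.413 / 112.41 = 0.04815 mol; n(e⁻) = 2 × 0.04815 = 0.09630 mol
Q = 0.09630 × 96500 / 0.678 = 13710 C
t = 13710 / 0.188 = 72930 s = 1220 min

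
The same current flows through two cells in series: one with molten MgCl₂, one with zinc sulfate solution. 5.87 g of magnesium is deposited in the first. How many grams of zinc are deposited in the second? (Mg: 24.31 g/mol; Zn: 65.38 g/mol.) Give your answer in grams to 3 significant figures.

n(Mg) = 5.87 / 24.31 = 0.2415 mol
Mg²⁺ + 2e⁻ → Mg, so n(e⁻) = 2 × 0.2415 = 0.4830 mol
Same current for the same time ⇒ same n(e⁻) = 0.4830 mol in both cells.
Zn²⁺ + 2e⁻ → Zn, so n(Zn) = 0.4830 / 2 = 0.2415 mol
m(Zn) = 0.2415 × 65.38 = 15.8 g

15.8 g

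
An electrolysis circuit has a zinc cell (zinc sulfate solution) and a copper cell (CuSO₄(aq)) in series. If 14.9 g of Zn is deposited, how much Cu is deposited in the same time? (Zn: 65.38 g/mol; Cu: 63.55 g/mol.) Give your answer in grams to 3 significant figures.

n(Zn) = 14.9 / 65.38 = 0.2279 mol
Zn²⁺ + 2e⁻ → Zn, so n(e⁻) = 2 × 0.2279 = 0.4558 mol
In series, the same 0.4558 mol of electrons flows through the second cell.
Cu²⁺ + 2e⁻ → Cu, so n(Cu) = 0.4558 / 2 = 0.2279 mol
m(Cu) = 0.2279 × 63.55 = 14.5 g

14.5 g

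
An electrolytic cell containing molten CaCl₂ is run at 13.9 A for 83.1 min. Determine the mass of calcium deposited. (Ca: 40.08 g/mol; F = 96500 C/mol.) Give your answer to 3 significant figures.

Charge passed = 13.9 × 4986 = 69310 C
Moles of electrons = 69310 / 96500 = 0.7182 mol
Ca²⁺ + 2e⁻ → Ca, so n(Ca) = 0.7182 / 2 = 0.3591 mol
m = 0.3591 × 40.08 = 14.4 g

14.4 g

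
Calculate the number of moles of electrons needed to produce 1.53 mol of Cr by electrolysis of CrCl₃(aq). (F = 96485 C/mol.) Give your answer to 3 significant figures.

4.59 mol

Cr³⁺ + 3e⁻ → Cr, so n(e⁻) = 3 × 1.53 = 4.590 mol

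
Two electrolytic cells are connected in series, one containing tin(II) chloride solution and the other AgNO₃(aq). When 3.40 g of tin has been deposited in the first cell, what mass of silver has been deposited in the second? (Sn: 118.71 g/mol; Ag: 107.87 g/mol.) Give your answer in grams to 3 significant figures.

6.18 g

n(Sn) = 3.40 / 118.71 = 0.02864 mol
Sn²⁺ + 2e⁻ → Sn, so n(e⁻) = 2 × 0.02864 = 0.05728 mol
Since the cells are in series, n(e⁻) in the Ag cell is also 0.05728 mol.
Ag⁺ + e⁻ → Ag, so n(Ag) = 0.05728 mol
m(Ag) = 0.05728 × 107.87 = 6.18 g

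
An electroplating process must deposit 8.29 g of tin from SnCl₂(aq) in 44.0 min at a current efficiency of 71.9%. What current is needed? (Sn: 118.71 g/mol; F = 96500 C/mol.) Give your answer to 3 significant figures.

n(Sn) = 8.29 / 118.71 = 0.06983 mol
Sn²⁺ + 2e⁻ → Sn, so n(e⁻) = 2 × 0.06983 = 0.1397 mol
Q = 0.1397 × 96500 / 0.719 = 18750 C
I = Q / t = 18750 / 2640 s = 7.10 A

7.10 A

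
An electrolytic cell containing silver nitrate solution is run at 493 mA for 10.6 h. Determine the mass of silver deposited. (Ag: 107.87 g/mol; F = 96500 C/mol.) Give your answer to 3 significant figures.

Q = It = 0.493 × 38160 = 18810 C
n(e⁻) = 18810 / 96500 = 0.1949 mol
Ag⁺ + e⁻ → Ag, so n(Ag) = 0.1949 mol
m = 0.1949 × 107.87 = 21.0 g

21.0 g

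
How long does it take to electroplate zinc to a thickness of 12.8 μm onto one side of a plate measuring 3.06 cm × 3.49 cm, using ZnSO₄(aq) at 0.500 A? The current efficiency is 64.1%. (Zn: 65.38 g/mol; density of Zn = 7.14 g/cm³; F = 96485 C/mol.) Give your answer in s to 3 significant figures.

Plated area = 3.06 × 3.49 = 10.68 cm²
Volume = 10.68 × 12.8×10⁻⁴ cm = 0.01367 cm³
m(Zn) = 0.01367 × 7.14 = 0.09760 g
n(Zn) = 0.09760 / 65.38 = 0.001493 mol; n(e⁻) = 2 × 0.001493 = 0.002986 mol
Q = 0.002986 × 96485 / 0.641 = 449.5 C
t = 449.5 / 0.500 = 899.0 s

899 s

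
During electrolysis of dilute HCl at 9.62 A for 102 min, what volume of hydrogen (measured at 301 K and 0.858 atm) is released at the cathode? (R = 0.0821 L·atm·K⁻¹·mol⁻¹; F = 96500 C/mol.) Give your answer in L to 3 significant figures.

8.79 L

Charge passed = 9.62 × 6120 = 58870 C
Moles of electrons = 58870 / 96500 = 0.6101 mol
2H⁺ + 2e⁻ → H₂, so n(H₂) = 0.6101 / 2 = 0.3051 mol
V = nRT/P = 0.3051 × 0.0821 × 301 / 0.858 = 8.787 L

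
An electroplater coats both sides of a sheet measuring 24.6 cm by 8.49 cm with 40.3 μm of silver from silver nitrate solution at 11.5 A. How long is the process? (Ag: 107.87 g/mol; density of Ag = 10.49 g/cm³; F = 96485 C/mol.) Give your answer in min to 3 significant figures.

22.9 min

Plated area = 2 × 24.6 × 8.49 = 417.7 cm²
Volume = 417.7 × 40.3×10⁻⁴ cm = 1.683 cm³
m(Ag) = 1.683 × 10.49 = 17.65 g
n(Ag) = 17.65 / 107.87 = 0.1636 mol; n(e⁻) = 0.1636 mol
Q = 0.1636 × 96485 = 15780 C
t = 15780 / 11.5 = 1372 s = 22.9 min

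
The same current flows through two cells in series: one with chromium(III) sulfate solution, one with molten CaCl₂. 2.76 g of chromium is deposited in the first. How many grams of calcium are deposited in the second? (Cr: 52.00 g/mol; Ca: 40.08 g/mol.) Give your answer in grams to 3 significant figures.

n(Cr) = 2.76 / 52.00 = 0.05308 mol
Cr³⁺ + 3e⁻ → Cr, so n(e⁻) = 3 × 0.05308 = 0.1592 mol
The cells are in series, so the same charge (and hence the same n(e⁻) = 0.1592 mol) passes through both.
Ca²⁺ + 2e⁻ → Ca, so n(Ca) = 0.1592 / 2 = 0.07960 mol
m(Ca) = 0.07960 × 40.08 = 3.19 g

3.19 g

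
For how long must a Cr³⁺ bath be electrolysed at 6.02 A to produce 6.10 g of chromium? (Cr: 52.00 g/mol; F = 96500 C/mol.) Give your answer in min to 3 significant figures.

n(Cr) = 6.10 / 52.00 = 0.1173 mol
Cr³⁺ + 3e⁻ → Cr, so n(e⁻) = 3 × 0.1173 = 0.3519 mol
Q = 0.3519 × 96500 = 33960 C
t = Q / I = 33960 / 6.02 = 5641 s = 94.0 min

94.0 min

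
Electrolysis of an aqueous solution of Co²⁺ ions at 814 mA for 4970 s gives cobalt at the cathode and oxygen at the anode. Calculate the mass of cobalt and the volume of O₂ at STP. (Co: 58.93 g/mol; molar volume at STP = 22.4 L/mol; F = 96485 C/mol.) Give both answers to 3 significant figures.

Q = 0.814 × 4970 = 4046 C; n(e⁻) = 4046 / 96485 = 0.04193 mol
Cathode: Co²⁺ + 2e⁻ → Co → n(Co) = 0.04193/2 = 0.02097 mol → 1.24 g
Anode: 2H₂O → O₂ + 4H⁺ + 4e⁻ → n(O₂) = 0.04193/4 = 0.01048 mol → 0.235 L

1.24 g Co; 0.235 L O₂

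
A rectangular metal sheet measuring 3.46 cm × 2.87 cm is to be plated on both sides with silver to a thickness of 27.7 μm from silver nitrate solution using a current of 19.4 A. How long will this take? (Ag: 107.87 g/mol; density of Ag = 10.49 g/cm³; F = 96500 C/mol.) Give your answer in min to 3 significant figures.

0.444 min

Plated area = 2 × 3.46 × 2.87 = 19.86 cm²
Volume = 19.86 × 27.7×10⁻⁴ cm = 0.05501 cm³
m(Ag) = 0.05501 × 10.49 = 0.5771 g
n(Ag) = 0.5771 / 107.87 = 0.005350 mol; n(e⁻) = 0.005350 mol
Q = 0.005350 × 96500 = 516.3 C
t = 516.3 / 19.4 = 26.61 s = 0.444 min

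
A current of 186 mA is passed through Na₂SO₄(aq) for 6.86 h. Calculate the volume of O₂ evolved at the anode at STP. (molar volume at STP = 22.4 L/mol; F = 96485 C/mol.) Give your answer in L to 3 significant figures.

Charge passed = 0.186 × 24696 = 4593 C
Moles of electrons = 4593 / 96485 = 0.04760 mol
2H₂O → O₂ + 4H⁺ + 4e⁻, so n(O₂) = 0.04760 / 4 = 0.01190 mol
V = 0.01190 × 22.4 = 0.2666 L

0.267 L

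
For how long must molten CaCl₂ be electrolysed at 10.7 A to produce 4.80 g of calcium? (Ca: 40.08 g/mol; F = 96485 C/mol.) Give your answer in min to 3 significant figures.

n(Ca) = 4.80 / 40.08 = 0.1198 mol
Ca²⁺ + 2e⁻ → Ca, so n(e⁻) = 2 × 0.1198 = 0.2396 mol
Q = 0.2396 × 96485 = 23120 C
t = Q / I = 23120 / 10.7 = 2161 s = 36.0 min

36.0 min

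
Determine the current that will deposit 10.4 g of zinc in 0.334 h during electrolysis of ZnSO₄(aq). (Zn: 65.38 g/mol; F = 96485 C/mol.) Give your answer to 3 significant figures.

25.5 A

n(Zn) = 10.4 / 65.38 = 0.1591 mol
Zn²⁺ + 2e⁻ → Zn, so n(e⁻) = 2 × 0.1591 = 0.3182 mol
Q = 0.3182 × 96485 = 30700 C
I = Q / t = 30700 / 1202.4 s = 25.5 A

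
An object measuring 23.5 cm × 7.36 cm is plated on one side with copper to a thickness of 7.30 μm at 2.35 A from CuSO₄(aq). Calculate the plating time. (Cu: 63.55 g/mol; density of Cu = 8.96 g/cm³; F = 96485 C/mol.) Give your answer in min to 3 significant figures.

24.4 min

Plated area = 23.5 × 7.36 = 173.0 cm²
Volume = 173.0 × 7.30×10⁻⁴ cm = 0.1263 cm³
m(Cu) = 0.1263 × 8.96 = 1.132 g
n(Cu) = 1.132 / 63.55 = 0.01781 mol; n(e⁻) = 2 × 0.01781 = 0.03562 mol
Q = 0.03562 × 96485 = 3437 C
t = 3437 / 2.35 = 1463 s = 24.4 min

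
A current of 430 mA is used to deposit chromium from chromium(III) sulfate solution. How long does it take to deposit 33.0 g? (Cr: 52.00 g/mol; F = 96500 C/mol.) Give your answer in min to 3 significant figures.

7120 min

n(Cr) = 33.0 / 52.00 = 0.6346 mol
Cr³⁺ + 3e⁻ → Cr, so n(e⁻) = 3 × 0.6346 = 1.904 mol
Q = 1.904 × 96500 = 1.837×10^5 C
t = Q / I = 1.837×10^5 / 0.430 = 4.272×10^5 s = 7120 min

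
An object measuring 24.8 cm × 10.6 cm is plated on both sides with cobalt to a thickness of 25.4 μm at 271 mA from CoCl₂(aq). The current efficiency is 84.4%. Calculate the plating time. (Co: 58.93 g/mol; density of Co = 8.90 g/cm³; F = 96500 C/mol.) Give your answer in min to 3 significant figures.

Plated area = 2 × 24.8 × 10.6 = 525.8 cm²
Volume = 525.8 × 25.4×10⁻⁴ cm = 1.336 cm³
m(Co) = 1.336 × 8.90 = 11.89 g
n(Co) = 11.89 / 58.93 = 0.2018 mol; n(e⁻) = 2 × 0.2018 = 0.4036 mol
Q = 0.4036 × 96500 / 0.844 = 46150 C
t = 46150 / 0.271 = 1.703×10^5 s = 2840 min

2840 min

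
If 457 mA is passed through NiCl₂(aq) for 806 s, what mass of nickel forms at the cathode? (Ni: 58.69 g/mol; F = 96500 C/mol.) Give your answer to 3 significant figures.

0.112 g

Q = 0.457 A × 806 s = 368.3 C
Moles of electrons = 368.3 / 96500 = 0.003817 mol
Ni²⁺ + 2e⁻ → Ni, so n(Ni) = 0.003817 / 2 = 0.001909 mol
m = 0.001909 × 58.69 = 0.112 g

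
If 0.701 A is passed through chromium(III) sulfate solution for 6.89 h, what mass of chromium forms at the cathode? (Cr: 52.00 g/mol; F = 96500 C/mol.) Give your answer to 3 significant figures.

3.12 g

Q = It = 0.701 × 24804 = 17390 C
Moles of electrons = 17390 / 96500 = 0.1802 mol
Cr³⁺ + 3e⁻ → Cr, so n(Cr) = 0.1802 / 3 = 0.06007 mol
m = 0.06007 × 52.00 = 3.12 g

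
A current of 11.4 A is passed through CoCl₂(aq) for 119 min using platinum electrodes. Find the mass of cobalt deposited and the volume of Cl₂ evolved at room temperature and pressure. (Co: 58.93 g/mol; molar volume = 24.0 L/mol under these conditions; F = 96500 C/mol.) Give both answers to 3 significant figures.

24.9 g Co; 10.1 L Cl₂

Q = 11.4 × 7140 = 81400 C; n(e⁻) = 81400 / 96500 = 0.8435 mol
Cathode: Co²⁺ + 2e⁻ → Co → n(Co) = 0.8435/2 = 0.4218 mol → 24.9 g
Anode: 2Cl⁻ → Cl₂ + 2e⁻ → n(Cl₂) = 0.8435/2 = 0.4218 mol → 10.1 L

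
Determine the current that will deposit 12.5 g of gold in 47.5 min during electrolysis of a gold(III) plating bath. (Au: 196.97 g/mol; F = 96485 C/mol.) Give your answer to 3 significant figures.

6.45 A

n(Au) = 12.5 / 196.97 = 0.06346 mol
Au³⁺ + 3e⁻ → Au, so n(e⁻) = 3 × 0.06346 = 0.1904 mol
Q = 0.1904 × 96485 = 18370 C
I = Q / t = 18370 / 2850 s = 6.45 A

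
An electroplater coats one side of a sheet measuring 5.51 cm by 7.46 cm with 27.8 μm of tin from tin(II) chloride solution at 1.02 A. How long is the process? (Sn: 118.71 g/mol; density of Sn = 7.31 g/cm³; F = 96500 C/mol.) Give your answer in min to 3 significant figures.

Plated area = 5.51 × 7.46 = 41.10 cm²
Volume = 41.10 × 27.8×10⁻⁴ cm = 0.1143 cm³
m(Sn) = 0.1143 × 7.31 = 0.8355 g
n(Sn) = 0.8355 / 118.71 = 0.007038 mol; n(e⁻) = 2 × 0.007038 = 0.01408 mol
Q = 0.01408 × 96500 = 1359 C
t = 1359 / 1.02 = 1332 s = 22.2 min

22.2 min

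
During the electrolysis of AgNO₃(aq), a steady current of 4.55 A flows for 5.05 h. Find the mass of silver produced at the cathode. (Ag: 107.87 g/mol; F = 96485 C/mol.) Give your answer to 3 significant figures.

Q = 4.55 A × 18180 s = 82720 C
n(e⁻) = Q/F = 82720/96485 = 0.8573 mol
Ag⁺ + e⁻ → Ag, so n(Ag) = 0.8573 mol
m = 0.8573 × 107.87 = 92.5 g

92.5 g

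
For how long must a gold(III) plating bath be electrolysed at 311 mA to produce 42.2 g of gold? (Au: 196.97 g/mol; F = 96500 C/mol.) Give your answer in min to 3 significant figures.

n(Au) = 42.2 / 196.97 = 0.2142 mol
Au³⁺ + 3e⁻ → Au, so n(e⁻) = 3 × 0.2142 = 0.6426 mol
Q = 0.6426 × 96500 = 62010 C
t = Q / I = 62010 / 0.311 = 1.994×10^5 s = 3320 min

3320 min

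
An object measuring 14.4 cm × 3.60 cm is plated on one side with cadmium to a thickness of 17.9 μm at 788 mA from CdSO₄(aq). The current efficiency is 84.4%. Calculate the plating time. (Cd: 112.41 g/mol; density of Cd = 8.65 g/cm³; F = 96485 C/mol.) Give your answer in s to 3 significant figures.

Plated area = 14.4 × 3.60 = 51.84 cm²
Volume = 51.84 × 17.9×10⁻⁴ cm = 0.09279 cm³
m(Cd) = 0.09279 × 8.65 = 0.8026 g
n(Cd) = 0.8026 / 112.41 = 0.007140 mol; n(e⁻) = 2 × 0.007140 = 0.01428 mol
Q = 0.01428 × 96485 / 0.844 = 1632 C
t = 1632 / 0.788 = 2071 s

2070 s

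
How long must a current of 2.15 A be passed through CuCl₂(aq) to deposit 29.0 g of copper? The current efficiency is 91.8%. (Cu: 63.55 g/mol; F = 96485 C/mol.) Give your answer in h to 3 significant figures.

12.4 h

n(Cu) = 29.0 / 63.55 = 0.4563 mol
Cu²⁺ + 2e⁻ → Cu, so n(e⁻) = 2 × 0.4563 = 0.9126 mol
Q = 0.9126 × 96485 / 0.918 = 95920 C
t = Q / I = 95920 / 2.15 = 44610 s = 12.4 h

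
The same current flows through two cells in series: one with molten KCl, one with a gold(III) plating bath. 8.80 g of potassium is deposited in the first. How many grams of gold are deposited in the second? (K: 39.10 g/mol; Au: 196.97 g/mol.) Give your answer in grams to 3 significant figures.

n(K) = 8.80 / 39.10 = 0.2251 mol
K⁺ + e⁻ → K, so n(e⁻) = 0.2251 mol
In series, the same 0.2251 mol of electrons flows through the second cell.
Au³⁺ + 3e⁻ → Au, so n(Au) = 0.2251 / 3 = 0.07503 mol
m(Au) = 0.07503 × 196.97 = 14.8 g

14.8 g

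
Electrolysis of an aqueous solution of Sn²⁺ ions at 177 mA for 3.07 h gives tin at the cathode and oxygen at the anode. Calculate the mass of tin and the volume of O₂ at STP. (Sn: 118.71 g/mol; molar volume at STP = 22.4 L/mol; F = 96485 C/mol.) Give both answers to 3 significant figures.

Q = 0.177 × 11052 = 1956 C; n(e⁻) = 1956 / 96485 = 0.02027 mol
Cathode: Sn²⁺ + 2e⁻ → Sn → n(Sn) = 0.02027/2 = 0.01014 mol → 1.20 g
Anode: 2H₂O → O₂ + 4H⁺ + 4e⁻ → n(O₂) = 0.02027/4 = 0.005068 mol → 0.114 L

1.20 g Sn; 0.114 L O₂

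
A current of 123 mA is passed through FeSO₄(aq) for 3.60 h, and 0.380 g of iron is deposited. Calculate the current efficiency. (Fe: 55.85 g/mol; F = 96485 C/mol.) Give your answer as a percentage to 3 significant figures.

82.4%

Q = 0.123 × 12960 = 1594 C
n(e⁻) = 1594 / 96485 = 0.01652 mol
Fe²⁺ + 2e⁻ → Fe, so theoretical n(Fe) = 0.008260 mol → 0.4613 g
Efficiency = 0.380 / 0.4613 = 0.8238 = 82.4%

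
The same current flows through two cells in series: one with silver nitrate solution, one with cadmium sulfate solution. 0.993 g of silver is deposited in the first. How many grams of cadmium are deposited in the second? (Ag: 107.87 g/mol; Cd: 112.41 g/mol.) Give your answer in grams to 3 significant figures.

0.517 g

n(Ag) = 0.993 / 107.87 = 0.009206 mol
Ag⁺ + e⁻ → Ag, so n(e⁻) = 0.009206 mol
Same current for the same time ⇒ same n(e⁻) = 0.009206 mol in both cells.
Cd²⁺ + 2e⁻ → Cd, so n(Cd) = 0.009206 / 2 = 0.004603 mol
m(Cd) = 0.004603 × 112.41 = 0.517 g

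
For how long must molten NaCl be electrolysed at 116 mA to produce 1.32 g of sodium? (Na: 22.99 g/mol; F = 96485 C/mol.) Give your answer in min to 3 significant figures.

n(Na) = 1.32 / 22.99 = 0.05742 mol
Na⁺ + e⁻ → Na, so n(e⁻) = 0.05742 mol
Q = 0.05742 × 96485 = 5540 C
t = Q / I = 5540 / 0.116 = 47760 s = 796 min

796 min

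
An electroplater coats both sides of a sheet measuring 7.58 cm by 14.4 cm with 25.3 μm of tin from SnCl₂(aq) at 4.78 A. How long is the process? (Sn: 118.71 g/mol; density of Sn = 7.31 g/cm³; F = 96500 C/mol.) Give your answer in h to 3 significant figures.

0.381 h

Plated area = 2 × 7.58 × 14.4 = 218.3 cm²
Volume = 218.3 × 25.3×10⁻⁴ cm = 0.5523 cm³
m(Sn) = 0.5523 × 7.31 = 4.037 g
n(Sn) = 4.037 / 118.71 = 0.03401 mol; n(e⁻) = 2 × 0.03401 = 0.06802 mol
Q = 0.06802 × 96500 = 6564 C
t = 6564 / 4.78 = 1373 s = 0.381 h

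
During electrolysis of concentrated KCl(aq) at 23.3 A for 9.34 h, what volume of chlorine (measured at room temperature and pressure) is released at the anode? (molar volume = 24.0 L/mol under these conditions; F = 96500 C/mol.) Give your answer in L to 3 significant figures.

97.4 L

Q = It = 23.3 × 33624 = 7.834×10^5 C
n(e⁻) = 7.834×10^5 / 96500 = 8.118 mol
2Cl⁻ → Cl₂ + 2e⁻, so n(Cl₂) = 8.118 / 2 = 4.059 mol
V = 4.059 × 24.0 = 97.42 L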